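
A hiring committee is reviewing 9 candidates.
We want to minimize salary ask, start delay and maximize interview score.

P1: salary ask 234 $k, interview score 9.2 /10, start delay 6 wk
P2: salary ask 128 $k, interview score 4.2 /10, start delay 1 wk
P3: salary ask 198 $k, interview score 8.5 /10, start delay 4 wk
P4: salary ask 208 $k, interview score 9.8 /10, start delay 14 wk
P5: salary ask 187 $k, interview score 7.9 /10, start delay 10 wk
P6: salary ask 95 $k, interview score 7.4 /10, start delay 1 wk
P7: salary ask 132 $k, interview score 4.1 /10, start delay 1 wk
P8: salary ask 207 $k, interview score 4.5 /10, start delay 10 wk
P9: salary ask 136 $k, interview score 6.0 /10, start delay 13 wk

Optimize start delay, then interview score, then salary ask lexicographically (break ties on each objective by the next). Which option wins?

P6

First minimize start delay: best is 1, kept {P2, P6, P7}.
Then maximize interview score: best is 7.4, kept {P6}.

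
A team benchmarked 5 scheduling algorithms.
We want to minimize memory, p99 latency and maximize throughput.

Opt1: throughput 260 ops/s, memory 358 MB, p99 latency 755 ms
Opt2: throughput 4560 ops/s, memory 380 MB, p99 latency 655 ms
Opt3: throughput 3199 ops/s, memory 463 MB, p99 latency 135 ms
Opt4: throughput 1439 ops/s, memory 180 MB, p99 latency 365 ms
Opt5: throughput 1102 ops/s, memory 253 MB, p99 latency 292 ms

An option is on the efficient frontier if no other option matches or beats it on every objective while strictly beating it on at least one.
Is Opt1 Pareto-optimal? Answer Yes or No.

Opt4 vs Opt1: throughput 1439≥260, memory 180≤358, p99 latency 365≤755 — Opt4 is at least as good on every objective and strictly better on at least one, so Opt4 dominates Opt1.

No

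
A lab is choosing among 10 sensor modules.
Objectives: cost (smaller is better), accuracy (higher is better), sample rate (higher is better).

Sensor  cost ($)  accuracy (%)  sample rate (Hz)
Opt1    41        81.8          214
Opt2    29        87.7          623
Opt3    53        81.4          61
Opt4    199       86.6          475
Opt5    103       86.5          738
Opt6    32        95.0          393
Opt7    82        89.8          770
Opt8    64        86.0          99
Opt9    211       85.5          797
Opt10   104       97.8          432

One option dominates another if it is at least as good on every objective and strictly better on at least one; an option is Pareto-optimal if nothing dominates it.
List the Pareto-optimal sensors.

Opt2, Opt6, Opt7, Opt9, Opt10

Opt1: dominated by Opt2 (cost 29≤41, accuracy 87.7≥81.8, sample rate 623≥214).
Opt2: not dominated (best cost).
Opt3: dominated by Opt1 (cost 41≤53, accuracy 81.8≥81.4, sample rate 214≥61).
Opt4: dominated by Opt2 (cost 29≤199, accuracy 87.7≥86.6, sample rate 623≥475).
Opt5: dominated by Opt7 (cost 82≤103, accuracy 89.8≥86.5, sample rate 770≥738).
Opt6: not dominated.
Opt7: not dominated.
Opt8: dominated by Opt2 (cost 29≤64, accuracy 87.7≥86.0, sample rate 623≥99).
Opt9: not dominated (best sample rate).
Opt10: not dominated (best accuracy).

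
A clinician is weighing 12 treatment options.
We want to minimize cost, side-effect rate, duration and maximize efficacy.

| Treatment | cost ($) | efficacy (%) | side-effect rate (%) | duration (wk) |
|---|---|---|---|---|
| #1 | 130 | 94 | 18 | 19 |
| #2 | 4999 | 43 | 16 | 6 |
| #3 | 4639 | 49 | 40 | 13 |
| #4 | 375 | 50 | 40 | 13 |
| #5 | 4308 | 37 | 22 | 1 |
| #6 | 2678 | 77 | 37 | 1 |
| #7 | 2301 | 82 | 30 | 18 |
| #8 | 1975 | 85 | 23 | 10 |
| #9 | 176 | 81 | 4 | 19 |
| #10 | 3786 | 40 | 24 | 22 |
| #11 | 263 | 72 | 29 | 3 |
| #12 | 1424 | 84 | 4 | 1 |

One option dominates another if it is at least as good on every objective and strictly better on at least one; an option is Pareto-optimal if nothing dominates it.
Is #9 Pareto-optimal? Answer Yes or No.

#1: worse on side-effect rate (18 vs 4).
#2: worse on cost (4999 vs 176).
#3: worse on cost (4639 vs 176).
#4: worse on cost (375 vs 176).
#5: worse on cost (4308 vs 176).
#6: worse on cost (2678 vs 176).
#7: worse on cost (2301 vs 176).
#8: worse on cost (1975 vs 176).
#10: worse on cost (3786 vs 176).
#11: worse on cost (263 vs 176).
#12: worse on cost (1424 vs 176).
No option is at least as good as #9 on every objective and strictly better on one.

Yes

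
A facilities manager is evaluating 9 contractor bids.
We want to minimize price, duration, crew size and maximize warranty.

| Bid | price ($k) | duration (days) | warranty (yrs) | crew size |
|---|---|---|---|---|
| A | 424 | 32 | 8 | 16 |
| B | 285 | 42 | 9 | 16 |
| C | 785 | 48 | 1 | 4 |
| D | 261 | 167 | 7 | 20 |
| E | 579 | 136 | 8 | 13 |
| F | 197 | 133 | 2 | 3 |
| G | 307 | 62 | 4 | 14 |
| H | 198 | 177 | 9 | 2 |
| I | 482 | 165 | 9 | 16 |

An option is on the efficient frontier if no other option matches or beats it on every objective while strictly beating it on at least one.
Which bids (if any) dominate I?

B: price 285≤482, duration 42≤165, warranty 9≥9, crew size 16≤16 — dominates I.
Others (A, C, D, E, F, G, H) are each worse than I on at least one objective.

B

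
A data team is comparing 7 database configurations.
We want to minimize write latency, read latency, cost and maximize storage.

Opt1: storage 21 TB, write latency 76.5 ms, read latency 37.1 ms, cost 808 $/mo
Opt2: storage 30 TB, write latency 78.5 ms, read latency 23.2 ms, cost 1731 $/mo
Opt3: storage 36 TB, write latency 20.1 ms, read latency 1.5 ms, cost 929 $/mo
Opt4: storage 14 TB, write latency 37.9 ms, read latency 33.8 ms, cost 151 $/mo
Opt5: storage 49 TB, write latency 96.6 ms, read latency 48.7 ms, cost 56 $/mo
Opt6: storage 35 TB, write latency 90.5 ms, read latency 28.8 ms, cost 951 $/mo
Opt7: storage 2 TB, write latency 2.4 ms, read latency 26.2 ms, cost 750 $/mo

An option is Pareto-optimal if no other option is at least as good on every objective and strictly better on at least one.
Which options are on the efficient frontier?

Opt1: not dominated.
Opt2: dominated by Opt3 (storage 36≥30, write latency 20.1≤78.5, read latency 1.5≤23.2, cost 929≤1731).
Opt3: not dominated (best read latency).
Opt4: not dominated.
Opt5: not dominated (best storage).
Opt6: dominated by Opt3 (storage 36≥35, write latency 20.1≤90.5, read latency 1.5≤28.8, cost 929≤951).
Opt7: not dominated (best write latency).

Opt1, Opt3, Opt4, Opt5, Opt7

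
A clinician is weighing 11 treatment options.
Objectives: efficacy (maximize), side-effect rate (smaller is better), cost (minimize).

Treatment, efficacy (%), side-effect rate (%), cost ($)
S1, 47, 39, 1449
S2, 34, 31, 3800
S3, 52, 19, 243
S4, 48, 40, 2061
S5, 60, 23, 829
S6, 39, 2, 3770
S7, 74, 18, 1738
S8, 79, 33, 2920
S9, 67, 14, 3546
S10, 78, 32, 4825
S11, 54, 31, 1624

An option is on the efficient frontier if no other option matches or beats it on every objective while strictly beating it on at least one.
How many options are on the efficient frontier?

S1: dominated by S3 (efficacy 52≥47, side-effect rate 19≤39, cost 243≤1449).
S2: dominated by S3 (efficacy 52≥34, side-effect rate 19≤31, cost 243≤3800).
S3: not dominated (best cost).
S4: dominated by S3 (efficacy 52≥48, side-effect rate 19≤40, cost 243≤2061).
S5: not dominated.
S6: not dominated (best side-effect rate).
S7: not dominated.
S8: not dominated (best efficacy).
S9: not dominated.
S10: not dominated.
S11: dominated by S5 (efficacy 60≥54, side-effect rate 23≤31, cost 829≤1624).
Pareto-optimal: S3, S5, S6, S7, S8, S9, S10 → 7.

7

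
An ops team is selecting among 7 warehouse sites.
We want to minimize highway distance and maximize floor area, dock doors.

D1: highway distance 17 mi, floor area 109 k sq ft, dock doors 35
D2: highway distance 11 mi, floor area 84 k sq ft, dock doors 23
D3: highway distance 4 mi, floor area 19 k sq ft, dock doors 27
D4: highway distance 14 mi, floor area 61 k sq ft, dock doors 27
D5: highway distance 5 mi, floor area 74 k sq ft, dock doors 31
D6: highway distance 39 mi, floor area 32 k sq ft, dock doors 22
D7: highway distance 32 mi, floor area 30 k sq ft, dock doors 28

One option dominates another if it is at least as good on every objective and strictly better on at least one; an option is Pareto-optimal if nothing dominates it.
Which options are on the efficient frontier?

D1: not dominated (best floor area).
D2: not dominated.
D3: not dominated (best highway distance).
D4: dominated by D5 (highway distance 5≤14, floor area 74≥61, dock doors 31≥27).
D5: not dominated.
D6: dominated by D1 (highway distance 17≤39, floor area 109≥32, dock doors 35≥22).
D7: dominated by D1 (highway distance 17≤32, floor area 109≥30, dock doors 35≥28).

D1, D2, D3, D5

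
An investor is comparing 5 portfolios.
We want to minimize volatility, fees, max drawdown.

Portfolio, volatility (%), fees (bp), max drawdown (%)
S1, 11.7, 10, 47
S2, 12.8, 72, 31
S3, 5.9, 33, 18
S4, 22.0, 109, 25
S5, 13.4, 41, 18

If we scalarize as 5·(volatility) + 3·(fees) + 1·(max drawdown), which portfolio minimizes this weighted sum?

S1: 5·11.7 + 3·10 + 1·47 = 135.5
S2: 5·12.8 + 3·72 + 1·31 = 311.0
S3: 5·5.9 + 3·33 + 1·18 = 146.5
S4: 5·22.0 + 3·109 + 1·25 = 462.0
S5: 5·13.4 + 3·41 + 1·18 = 208.0
Lowest: S1 at 135.5.

S1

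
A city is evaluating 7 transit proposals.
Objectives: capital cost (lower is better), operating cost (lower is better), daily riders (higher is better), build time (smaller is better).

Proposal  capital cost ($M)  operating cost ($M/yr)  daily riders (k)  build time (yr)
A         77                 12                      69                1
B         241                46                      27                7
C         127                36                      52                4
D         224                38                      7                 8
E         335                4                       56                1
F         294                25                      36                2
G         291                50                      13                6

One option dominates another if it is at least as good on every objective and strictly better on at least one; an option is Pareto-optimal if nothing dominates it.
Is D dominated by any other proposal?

Yes

A vs D: capital cost 77≤224, operating cost 12≤38, daily riders 69≥7, build time 1≤8 — A is at least as good on every objective and strictly better on at least one, so A dominates D.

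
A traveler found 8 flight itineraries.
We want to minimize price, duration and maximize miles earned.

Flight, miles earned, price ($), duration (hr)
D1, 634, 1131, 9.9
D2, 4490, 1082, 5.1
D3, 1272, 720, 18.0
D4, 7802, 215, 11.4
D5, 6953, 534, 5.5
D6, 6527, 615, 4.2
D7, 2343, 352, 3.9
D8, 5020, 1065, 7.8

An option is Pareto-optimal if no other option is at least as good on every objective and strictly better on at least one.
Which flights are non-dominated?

D4, D5, D6, D7

D1: dominated by D2 (miles earned 4490≥634, price 1082≤1131, duration 5.1≤9.9).
D2: dominated by D6 (miles earned 6527≥4490, price 615≤1082, duration 4.2≤5.1).
D3: dominated by D4 (miles earned 7802≥1272, price 215≤720, duration 11.4≤18.0).
D4: not dominated (best miles earned).
D5: not dominated.
D6: not dominated.
D7: not dominated (best duration).
D8: dominated by D5 (miles earned 6953≥5020, price 534≤1065, duration 5.5≤7.8).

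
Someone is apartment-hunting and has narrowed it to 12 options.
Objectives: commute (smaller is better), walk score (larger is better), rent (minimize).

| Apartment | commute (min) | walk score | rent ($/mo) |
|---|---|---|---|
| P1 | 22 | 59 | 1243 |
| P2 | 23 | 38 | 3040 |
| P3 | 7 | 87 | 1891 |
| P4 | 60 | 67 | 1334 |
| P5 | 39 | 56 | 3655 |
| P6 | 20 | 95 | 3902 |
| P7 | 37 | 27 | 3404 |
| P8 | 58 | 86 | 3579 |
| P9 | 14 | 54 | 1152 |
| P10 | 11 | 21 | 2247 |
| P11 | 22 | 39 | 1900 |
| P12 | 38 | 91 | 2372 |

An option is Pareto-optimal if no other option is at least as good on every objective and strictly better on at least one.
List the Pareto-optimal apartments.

P1, P3, P4, P6, P9, P12

P1: not dominated.
P2: dominated by P1 (commute 22≤23, walk score 59≥38, rent 1243≤3040).
P3: not dominated (best commute).
P4: not dominated.
P5: dominated by P1 (commute 22≤39, walk score 59≥56, rent 1243≤3655).
P6: not dominated (best walk score).
P7: dominated by P1 (commute 22≤37, walk score 59≥27, rent 1243≤3404).
P8: dominated by P3 (commute 7≤58, walk score 87≥86, rent 1891≤3579).
P9: not dominated (best rent).
P10: dominated by P3 (commute 7≤11, walk score 87≥21, rent 1891≤2247).
P11: dominated by P1 (commute 22≤22, walk score 59≥39, rent 1243≤1900).
P12: not dominated.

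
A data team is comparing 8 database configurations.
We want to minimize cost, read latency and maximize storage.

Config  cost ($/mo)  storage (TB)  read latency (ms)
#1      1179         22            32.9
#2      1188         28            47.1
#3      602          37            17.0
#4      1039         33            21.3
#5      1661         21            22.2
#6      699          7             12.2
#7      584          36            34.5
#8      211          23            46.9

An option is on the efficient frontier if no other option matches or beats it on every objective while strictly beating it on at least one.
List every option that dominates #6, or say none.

none

#1: worse on cost (1179 vs 699).
#2: worse on cost (1188 vs 699).
#3: worse on read latency (17.0 vs 12.2).
#4: worse on cost (1039 vs 699).
#5: worse on cost (1661 vs 699).
#7: worse on read latency (34.5 vs 12.2).
#8: worse on read latency (46.9 vs 12.2).
No option dominates #6.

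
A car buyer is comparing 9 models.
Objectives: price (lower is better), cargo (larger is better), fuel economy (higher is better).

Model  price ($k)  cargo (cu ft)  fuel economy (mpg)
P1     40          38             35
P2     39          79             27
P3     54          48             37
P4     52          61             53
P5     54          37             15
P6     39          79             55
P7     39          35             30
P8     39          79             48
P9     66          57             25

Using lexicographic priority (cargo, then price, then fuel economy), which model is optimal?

First maximize cargo: best is 79, kept {P2, P6, P8}.
Then minimize price: best is 39, kept {P2, P6, P8}.
Then maximize fuel economy: best is 55, kept {P6}.

P6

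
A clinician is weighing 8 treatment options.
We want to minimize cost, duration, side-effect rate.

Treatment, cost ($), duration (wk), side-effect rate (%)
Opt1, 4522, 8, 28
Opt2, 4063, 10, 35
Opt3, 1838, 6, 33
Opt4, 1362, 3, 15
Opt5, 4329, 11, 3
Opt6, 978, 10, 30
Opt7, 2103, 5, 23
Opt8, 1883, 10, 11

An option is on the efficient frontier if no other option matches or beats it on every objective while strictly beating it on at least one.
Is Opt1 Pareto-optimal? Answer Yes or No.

Opt4 vs Opt1: cost 1362≤4522, duration 3≤8, side-effect rate 15≤28 — Opt4 is at least as good on every objective and strictly better on at least one, so Opt4 dominates Opt1.

No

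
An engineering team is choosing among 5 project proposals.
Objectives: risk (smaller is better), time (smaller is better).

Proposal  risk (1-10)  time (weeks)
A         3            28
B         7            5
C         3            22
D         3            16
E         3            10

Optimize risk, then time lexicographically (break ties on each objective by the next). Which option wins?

First minimize risk: best is 3, kept {A, C, D, E}.
Then minimize time: best is 10, kept {E}.

E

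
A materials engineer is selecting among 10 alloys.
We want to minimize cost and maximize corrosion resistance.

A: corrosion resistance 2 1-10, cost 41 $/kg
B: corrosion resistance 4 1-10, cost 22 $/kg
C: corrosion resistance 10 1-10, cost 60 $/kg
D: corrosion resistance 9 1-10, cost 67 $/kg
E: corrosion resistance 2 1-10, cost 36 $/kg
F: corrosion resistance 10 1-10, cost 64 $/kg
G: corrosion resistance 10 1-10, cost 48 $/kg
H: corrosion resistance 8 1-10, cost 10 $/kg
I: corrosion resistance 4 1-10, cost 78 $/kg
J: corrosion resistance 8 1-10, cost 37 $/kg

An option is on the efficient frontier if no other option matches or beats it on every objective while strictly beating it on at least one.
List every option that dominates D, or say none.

C: corrosion resistance 10≥9, cost 60≤67 — dominates D.
F: corrosion resistance 10≥9, cost 64≤67 — dominates D.
G: corrosion resistance 10≥9, cost 48≤67 — dominates D.
Others (A, B, E, H, I, J) are each worse than D on at least one objective.

C, F, G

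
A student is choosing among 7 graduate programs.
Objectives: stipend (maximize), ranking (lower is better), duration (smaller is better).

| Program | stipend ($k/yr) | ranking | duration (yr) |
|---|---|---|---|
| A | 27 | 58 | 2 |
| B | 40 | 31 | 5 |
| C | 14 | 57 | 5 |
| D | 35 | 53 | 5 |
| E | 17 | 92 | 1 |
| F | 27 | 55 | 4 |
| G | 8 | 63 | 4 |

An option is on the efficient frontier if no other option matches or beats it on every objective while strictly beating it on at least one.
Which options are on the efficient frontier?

A: not dominated.
B: not dominated (best stipend).
C: dominated by B (stipend 40≥14, ranking 31≤57, duration 5≤5).
D: dominated by B (stipend 40≥35, ranking 31≤53, duration 5≤5).
E: not dominated (best duration).
F: not dominated.
G: dominated by A (stipend 27≥8, ranking 58≤63, duration 2≤4).

A, B, E, F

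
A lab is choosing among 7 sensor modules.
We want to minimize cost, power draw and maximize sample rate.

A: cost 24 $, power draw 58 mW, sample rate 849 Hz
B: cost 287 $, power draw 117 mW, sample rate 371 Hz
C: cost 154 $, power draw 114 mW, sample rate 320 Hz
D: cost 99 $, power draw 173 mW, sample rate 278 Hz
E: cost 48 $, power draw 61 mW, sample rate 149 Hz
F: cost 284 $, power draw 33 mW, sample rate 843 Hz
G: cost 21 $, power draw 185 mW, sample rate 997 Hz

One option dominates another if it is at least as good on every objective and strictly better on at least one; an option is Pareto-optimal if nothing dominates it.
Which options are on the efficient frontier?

A, F, G

A: not dominated.
B: dominated by A (cost 24≤287, power draw 58≤117, sample rate 849≥371).
C: dominated by A (cost 24≤154, power draw 58≤114, sample rate 849≥320).
D: dominated by A (cost 24≤99, power draw 58≤173, sample rate 849≥278).
E: dominated by A (cost 24≤48, power draw 58≤61, sample rate 849≥149).
F: not dominated (best power draw).
G: not dominated (best cost).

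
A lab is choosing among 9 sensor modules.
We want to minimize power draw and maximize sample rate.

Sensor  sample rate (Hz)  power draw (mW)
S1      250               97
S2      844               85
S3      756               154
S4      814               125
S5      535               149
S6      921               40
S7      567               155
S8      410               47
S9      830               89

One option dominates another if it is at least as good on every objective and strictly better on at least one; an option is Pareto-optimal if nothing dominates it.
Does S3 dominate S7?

S3 vs S7: sample rate 756≥567, power draw 154≤155 — S3 is at least as good on every objective with at least one strict improvement.

Yes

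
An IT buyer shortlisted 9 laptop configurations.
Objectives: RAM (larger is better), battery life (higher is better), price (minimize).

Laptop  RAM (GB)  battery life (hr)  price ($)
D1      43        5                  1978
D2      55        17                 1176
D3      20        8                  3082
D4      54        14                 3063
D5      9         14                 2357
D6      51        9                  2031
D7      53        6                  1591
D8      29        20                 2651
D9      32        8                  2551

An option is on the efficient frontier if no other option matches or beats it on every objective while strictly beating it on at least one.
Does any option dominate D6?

Yes

D2 vs D6: RAM 55≥51, battery life 17≥9, price 1176≤2031 — D2 is at least as good on every objective and strictly better on at least one, so D2 dominates D6.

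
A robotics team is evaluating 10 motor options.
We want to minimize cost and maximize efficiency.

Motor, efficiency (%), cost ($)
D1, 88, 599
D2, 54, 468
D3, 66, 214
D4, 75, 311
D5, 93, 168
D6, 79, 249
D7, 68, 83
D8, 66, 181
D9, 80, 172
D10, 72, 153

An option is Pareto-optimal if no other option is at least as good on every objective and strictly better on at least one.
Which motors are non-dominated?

D1: dominated by D5 (efficiency 93≥88, cost 168≤599).
D2: dominated by D3 (efficiency 66≥54, cost 214≤468).
D3: dominated by D5 (efficiency 93≥66, cost 168≤214).
D4: dominated by D5 (efficiency 93≥75, cost 168≤311).
D5: not dominated (best efficiency).
D6: dominated by D5 (efficiency 93≥79, cost 168≤249).
D7: not dominated (best cost).
D8: dominated by D5 (efficiency 93≥66, cost 168≤181).
D9: dominated by D5 (efficiency 93≥80, cost 168≤172).
D10: not dominated.

D5, D7, D10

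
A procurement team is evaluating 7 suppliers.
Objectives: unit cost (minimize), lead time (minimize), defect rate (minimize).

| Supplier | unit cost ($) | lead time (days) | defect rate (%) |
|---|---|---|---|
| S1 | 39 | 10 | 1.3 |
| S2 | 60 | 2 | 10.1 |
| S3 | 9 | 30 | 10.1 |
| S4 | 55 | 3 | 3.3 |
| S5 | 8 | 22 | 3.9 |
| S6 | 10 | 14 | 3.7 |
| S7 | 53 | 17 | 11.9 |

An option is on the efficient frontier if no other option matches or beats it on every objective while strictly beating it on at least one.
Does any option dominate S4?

S1: worse on lead time (10 vs 3).
S2: worse on unit cost (60 vs 55).
S3: worse on lead time (30 vs 3).
S5: worse on lead time (22 vs 3).
S6: worse on lead time (14 vs 3).
S7: worse on lead time (17 vs 3).
No option is at least as good as S4 on every objective and strictly better on one.

No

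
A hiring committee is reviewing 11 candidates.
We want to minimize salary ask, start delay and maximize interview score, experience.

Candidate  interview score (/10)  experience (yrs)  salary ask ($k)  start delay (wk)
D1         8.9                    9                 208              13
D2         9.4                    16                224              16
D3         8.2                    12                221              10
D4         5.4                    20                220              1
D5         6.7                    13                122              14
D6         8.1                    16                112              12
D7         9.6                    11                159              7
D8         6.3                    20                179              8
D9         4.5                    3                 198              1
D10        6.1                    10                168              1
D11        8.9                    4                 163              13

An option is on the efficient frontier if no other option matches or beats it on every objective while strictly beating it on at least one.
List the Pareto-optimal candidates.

D1: dominated by D7 (interview score 9.6≥8.9, experience 11≥9, salary ask 159≤208, start delay 7≤13).
D2: not dominated.
D3: not dominated.
D4: not dominated.
D5: dominated by D6 (interview score 8.1≥6.7, experience 16≥13, salary ask 112≤122, start delay 12≤14).
D6: not dominated (best salary ask).
D7: not dominated (best interview score).
D8: not dominated.
D9: dominated by D10 (interview score 6.1≥4.5, experience 10≥3, salary ask 168≤198, start delay 1≤1).
D10: not dominated.
D11: dominated by D7 (interview score 9.6≥8.9, experience 11≥4, salary ask 159≤163, start delay 7≤13).

D2, D3, D4, D6, D7, D8, D10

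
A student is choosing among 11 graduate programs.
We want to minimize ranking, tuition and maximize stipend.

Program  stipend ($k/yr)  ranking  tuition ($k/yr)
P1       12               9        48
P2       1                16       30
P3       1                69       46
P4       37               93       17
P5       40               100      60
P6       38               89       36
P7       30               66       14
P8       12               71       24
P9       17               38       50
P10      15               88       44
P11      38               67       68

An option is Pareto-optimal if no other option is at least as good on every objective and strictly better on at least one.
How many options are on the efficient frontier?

8

P1: not dominated (best ranking).
P2: not dominated.
P3: dominated by P2 (stipend 1≥1, ranking 16≤69, tuition 30≤46).
P4: not dominated.
P5: not dominated (best stipend).
P6: not dominated.
P7: not dominated (best tuition).
P8: dominated by P7 (stipend 30≥12, ranking 66≤71, tuition 14≤24).
P9: not dominated.
P10: dominated by P7 (stipend 30≥15, ranking 66≤88, tuition 14≤44).
P11: not dominated.
Pareto-optimal: P1, P2, P4, P5, P6, P7, P9, P11 → 8.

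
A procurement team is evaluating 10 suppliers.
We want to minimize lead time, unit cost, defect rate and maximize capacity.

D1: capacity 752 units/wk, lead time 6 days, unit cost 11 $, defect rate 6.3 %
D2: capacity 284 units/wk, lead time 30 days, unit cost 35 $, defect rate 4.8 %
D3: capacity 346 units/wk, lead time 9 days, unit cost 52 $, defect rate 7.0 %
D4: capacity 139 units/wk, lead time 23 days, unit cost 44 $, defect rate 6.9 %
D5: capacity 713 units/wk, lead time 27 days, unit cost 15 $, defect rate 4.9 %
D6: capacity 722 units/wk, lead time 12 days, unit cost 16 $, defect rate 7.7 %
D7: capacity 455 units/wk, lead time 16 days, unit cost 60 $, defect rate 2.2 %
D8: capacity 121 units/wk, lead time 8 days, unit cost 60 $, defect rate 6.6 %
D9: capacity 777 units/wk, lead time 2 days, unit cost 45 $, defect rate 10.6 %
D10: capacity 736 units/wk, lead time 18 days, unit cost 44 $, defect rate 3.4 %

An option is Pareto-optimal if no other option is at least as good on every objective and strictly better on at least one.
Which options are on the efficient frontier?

D1, D2, D5, D7, D9, D10

D1: not dominated (best unit cost).
D2: not dominated.
D3: dominated by D1 (capacity 752≥346, lead time 6≤9, unit cost 11≤52, defect rate 6.3≤7.0).
D4: dominated by D1 (capacity 752≥139, lead time 6≤23, unit cost 11≤44, defect rate 6.3≤6.9).
D5: not dominated.
D6: dominated by D1 (capacity 752≥722, lead time 6≤12, unit cost 11≤16, defect rate 6.3≤7.7).
D7: not dominated (best defect rate).
D8: dominated by D1 (capacity 752≥121, lead time 6≤8, unit cost 11≤60, defect rate 6.3≤6.6).
D9: not dominated (best capacity).
D10: not dominated.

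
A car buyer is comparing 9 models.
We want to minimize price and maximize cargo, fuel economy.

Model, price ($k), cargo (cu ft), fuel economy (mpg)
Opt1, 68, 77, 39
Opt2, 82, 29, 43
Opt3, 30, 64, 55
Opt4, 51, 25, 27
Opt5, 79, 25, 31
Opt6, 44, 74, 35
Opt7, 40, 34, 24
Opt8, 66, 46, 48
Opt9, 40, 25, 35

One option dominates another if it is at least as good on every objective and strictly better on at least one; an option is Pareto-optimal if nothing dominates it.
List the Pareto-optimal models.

Opt1: not dominated (best cargo).
Opt2: dominated by Opt3 (price 30≤82, cargo 64≥29, fuel economy 55≥43).
Opt3: not dominated (best price).
Opt4: dominated by Opt3 (price 30≤51, cargo 64≥25, fuel economy 55≥27).
Opt5: dominated by Opt1 (price 68≤79, cargo 77≥25, fuel economy 39≥31).
Opt6: not dominated.
Opt7: dominated by Opt3 (price 30≤40, cargo 64≥34, fuel economy 55≥24).
Opt8: dominated by Opt3 (price 30≤66, cargo 64≥46, fuel economy 55≥48).
Opt9: dominated by Opt3 (price 30≤40, cargo 64≥25, fuel economy 55≥35).

Opt1, Opt3, Opt6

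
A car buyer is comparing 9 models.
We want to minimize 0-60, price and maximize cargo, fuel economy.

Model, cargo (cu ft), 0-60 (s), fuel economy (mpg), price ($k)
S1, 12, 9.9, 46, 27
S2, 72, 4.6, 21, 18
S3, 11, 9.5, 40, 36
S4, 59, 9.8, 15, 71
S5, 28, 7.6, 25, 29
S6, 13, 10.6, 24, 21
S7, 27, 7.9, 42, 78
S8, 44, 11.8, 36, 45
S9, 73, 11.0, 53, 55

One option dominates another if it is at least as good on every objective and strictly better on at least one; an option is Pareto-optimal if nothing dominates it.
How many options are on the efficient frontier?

S1: not dominated.
S2: not dominated (best 0-60).
S3: not dominated.
S4: dominated by S2 (cargo 72≥59, 0-60 4.6≤9.8, fuel economy 21≥15, price 18≤71).
S5: not dominated.
S6: not dominated.
S7: not dominated.
S8: not dominated.
S9: not dominated (best cargo).
Pareto-optimal: S1, S2, S3, S5, S6, S7, S8, S9 → 8.

8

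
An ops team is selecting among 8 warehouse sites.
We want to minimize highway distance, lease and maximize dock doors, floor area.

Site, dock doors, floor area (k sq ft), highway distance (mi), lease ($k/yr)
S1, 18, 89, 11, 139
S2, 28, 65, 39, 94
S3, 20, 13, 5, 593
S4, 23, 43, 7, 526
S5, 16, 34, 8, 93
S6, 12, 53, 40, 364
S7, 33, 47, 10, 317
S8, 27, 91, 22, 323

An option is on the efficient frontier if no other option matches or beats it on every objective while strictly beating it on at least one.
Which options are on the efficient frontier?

S1, S2, S3, S4, S5, S7, S8

S1: not dominated.
S2: not dominated.
S3: not dominated (best highway distance).
S4: not dominated.
S5: not dominated (best lease).
S6: dominated by S1 (dock doors 18≥12, floor area 89≥53, highway distance 11≤40, lease 139≤364).
S7: not dominated (best dock doors).
S8: not dominated (best floor area).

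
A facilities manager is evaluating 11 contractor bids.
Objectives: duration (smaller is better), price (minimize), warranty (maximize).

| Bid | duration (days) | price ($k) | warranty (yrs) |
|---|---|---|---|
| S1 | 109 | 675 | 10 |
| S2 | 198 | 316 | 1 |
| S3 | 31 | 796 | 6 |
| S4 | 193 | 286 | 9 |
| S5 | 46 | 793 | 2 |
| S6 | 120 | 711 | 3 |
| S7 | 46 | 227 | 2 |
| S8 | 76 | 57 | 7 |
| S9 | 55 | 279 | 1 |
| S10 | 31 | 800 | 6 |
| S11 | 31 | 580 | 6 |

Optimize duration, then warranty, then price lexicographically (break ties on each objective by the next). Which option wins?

S11

First minimize duration: best is 31, kept {S3, S10, S11}.
Then maximize warranty: best is 6, kept {S3, S10, S11}.
Then minimize price: best is 580, kept {S11}.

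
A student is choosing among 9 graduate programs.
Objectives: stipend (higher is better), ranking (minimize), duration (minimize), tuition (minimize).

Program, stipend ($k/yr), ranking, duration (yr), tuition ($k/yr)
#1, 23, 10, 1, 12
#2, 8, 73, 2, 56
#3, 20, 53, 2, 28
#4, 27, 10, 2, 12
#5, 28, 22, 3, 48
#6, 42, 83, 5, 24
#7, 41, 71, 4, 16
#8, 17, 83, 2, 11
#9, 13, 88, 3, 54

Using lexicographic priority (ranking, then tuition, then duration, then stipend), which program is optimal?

#1

First minimize ranking: best is 10, kept {#1, #4}.
Then minimize tuition: best is 12, kept {#1, #4}.
Then minimize duration: best is 1, kept {#1}.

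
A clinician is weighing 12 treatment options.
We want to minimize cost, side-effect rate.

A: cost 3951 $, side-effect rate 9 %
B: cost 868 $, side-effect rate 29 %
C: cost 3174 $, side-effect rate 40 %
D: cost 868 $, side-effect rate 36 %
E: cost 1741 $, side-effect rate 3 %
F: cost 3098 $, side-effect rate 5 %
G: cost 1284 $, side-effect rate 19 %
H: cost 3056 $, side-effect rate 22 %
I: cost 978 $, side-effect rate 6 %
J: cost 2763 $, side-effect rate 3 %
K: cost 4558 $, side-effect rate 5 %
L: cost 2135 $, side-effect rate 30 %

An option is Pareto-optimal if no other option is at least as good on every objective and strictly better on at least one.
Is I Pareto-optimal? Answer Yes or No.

Yes

A: worse on cost (3951 vs 978).
B: worse on side-effect rate (29 vs 6).
C: worse on cost (3174 vs 978).
D: worse on side-effect rate (36 vs 6).
E: worse on cost (1741 vs 978).
F: worse on cost (3098 vs 978).
G: worse on cost (1284 vs 978).
H: worse on cost (3056 vs 978).
J: worse on cost (2763 vs 978).
K: worse on cost (4558 vs 978).
L: worse on cost (2135 vs 978).
No option is at least as good as I on every objective and strictly better on one.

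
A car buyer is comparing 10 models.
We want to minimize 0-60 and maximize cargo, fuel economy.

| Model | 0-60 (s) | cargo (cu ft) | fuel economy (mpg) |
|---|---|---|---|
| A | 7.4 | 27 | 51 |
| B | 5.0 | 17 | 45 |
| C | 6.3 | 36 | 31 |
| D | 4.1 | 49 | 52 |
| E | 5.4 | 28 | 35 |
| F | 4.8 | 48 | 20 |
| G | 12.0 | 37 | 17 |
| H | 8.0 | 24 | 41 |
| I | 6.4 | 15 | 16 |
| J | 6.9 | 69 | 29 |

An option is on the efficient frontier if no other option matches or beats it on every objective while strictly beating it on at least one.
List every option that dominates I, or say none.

B, C, D, E, F

B: 0-60 5.0≤6.4, cargo 17≥15, fuel economy 45≥16 — dominates I.
C: 0-60 6.3≤6.4, cargo 36≥15, fuel economy 31≥16 — dominates I.
D: 0-60 4.1≤6.4, cargo 49≥15, fuel economy 52≥16 — dominates I.
E: 0-60 5.4≤6.4, cargo 28≥15, fuel economy 35≥16 — dominates I.
F: 0-60 4.8≤6.4, cargo 48≥15, fuel economy 20≥16 — dominates I.
Others (A, G, H, J) are each worse than I on at least one objective.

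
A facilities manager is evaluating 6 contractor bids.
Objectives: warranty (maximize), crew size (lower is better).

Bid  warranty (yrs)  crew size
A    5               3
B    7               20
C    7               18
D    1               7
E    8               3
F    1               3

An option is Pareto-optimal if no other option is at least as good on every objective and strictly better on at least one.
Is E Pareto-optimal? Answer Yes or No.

A: worse on warranty (5 vs 8).
B: worse on warranty (7 vs 8).
C: worse on warranty (7 vs 8).
D: worse on warranty (1 vs 8).
F: worse on warranty (1 vs 8).
No option is at least as good as E on every objective and strictly better on one.

Yes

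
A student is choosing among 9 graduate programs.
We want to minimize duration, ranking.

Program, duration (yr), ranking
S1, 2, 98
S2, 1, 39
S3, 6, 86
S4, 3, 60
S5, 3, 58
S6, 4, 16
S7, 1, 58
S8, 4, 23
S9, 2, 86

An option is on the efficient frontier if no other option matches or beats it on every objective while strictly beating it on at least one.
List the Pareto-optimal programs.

S2, S6

S1: dominated by S2 (duration 1≤2, ranking 39≤98).
S2: not dominated.
S3: dominated by S2 (duration 1≤6, ranking 39≤86).
S4: dominated by S2 (duration 1≤3, ranking 39≤60).
S5: dominated by S2 (duration 1≤3, ranking 39≤58).
S6: not dominated (best ranking).
S7: dominated by S2 (duration 1≤1, ranking 39≤58).
S8: dominated by S6 (duration 4≤4, ranking 16≤23).
S9: dominated by S2 (duration 1≤2, ranking 39≤86).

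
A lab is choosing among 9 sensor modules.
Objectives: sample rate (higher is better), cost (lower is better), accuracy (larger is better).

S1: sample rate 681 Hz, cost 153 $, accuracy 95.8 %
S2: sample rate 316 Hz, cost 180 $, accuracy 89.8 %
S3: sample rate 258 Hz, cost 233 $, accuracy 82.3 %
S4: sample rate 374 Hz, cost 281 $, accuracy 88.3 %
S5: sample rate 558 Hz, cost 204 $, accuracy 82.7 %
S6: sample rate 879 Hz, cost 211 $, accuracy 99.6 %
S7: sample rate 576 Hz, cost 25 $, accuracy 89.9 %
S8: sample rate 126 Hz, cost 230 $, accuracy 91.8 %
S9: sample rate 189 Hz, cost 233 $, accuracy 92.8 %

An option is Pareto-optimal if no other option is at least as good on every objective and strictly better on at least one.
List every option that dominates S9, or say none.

S1: sample rate 681≥189, cost 153≤233, accuracy 95.8≥92.8 — dominates S9.
S6: sample rate 879≥189, cost 211≤233, accuracy 99.6≥92.8 — dominates S9.
Others (S2, S3, S4, S5, S7, S8) are each worse than S9 on at least one objective.

S1, S6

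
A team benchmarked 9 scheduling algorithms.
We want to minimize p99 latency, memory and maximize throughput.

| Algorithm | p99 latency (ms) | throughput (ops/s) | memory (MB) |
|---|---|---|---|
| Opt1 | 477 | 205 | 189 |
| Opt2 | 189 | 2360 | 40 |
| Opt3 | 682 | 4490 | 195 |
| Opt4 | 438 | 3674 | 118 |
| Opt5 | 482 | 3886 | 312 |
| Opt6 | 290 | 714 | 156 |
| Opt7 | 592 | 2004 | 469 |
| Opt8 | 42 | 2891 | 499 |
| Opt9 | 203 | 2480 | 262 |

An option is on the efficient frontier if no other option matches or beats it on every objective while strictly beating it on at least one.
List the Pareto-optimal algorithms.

Opt2, Opt3, Opt4, Opt5, Opt8, Opt9

Opt1: dominated by Opt2 (p99 latency 189≤477, throughput 2360≥205, memory 40≤189).
Opt2: not dominated (best memory).
Opt3: not dominated (best throughput).
Opt4: not dominated.
Opt5: not dominated.
Opt6: dominated by Opt2 (p99 latency 189≤290, throughput 2360≥714, memory 40≤156).
Opt7: dominated by Opt2 (p99 latency 189≤592, throughput 2360≥2004, memory 40≤469).
Opt8: not dominated (best p99 latency).
Opt9: not dominated.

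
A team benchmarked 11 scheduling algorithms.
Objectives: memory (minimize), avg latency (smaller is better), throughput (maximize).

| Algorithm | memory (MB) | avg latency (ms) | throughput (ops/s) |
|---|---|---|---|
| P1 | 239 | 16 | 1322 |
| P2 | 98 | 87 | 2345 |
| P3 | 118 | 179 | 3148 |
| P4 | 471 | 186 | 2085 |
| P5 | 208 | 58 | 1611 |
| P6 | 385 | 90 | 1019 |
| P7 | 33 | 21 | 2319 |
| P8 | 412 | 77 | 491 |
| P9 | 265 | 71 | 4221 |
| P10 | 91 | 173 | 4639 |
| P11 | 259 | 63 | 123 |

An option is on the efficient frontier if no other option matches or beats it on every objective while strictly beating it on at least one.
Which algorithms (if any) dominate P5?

P7

P7: memory 33≤208, avg latency 21≤58, throughput 2319≥1611 — dominates P5.
Others (P1, P2, P3, P4, P6, P8, P9, P10, P11) are each worse than P5 on at least one objective.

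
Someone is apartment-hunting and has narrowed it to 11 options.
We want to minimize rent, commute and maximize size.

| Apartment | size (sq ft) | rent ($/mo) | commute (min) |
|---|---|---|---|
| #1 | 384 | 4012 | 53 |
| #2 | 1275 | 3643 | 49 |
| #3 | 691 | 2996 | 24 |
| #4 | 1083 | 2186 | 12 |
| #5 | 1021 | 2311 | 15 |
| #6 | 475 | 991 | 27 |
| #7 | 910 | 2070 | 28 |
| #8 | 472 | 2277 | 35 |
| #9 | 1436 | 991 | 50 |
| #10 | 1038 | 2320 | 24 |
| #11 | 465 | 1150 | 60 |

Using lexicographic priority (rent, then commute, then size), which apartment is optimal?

First minimize rent: best is 991, kept {#6, #9}.
Then minimize commute: best is 27, kept {#6}.

#6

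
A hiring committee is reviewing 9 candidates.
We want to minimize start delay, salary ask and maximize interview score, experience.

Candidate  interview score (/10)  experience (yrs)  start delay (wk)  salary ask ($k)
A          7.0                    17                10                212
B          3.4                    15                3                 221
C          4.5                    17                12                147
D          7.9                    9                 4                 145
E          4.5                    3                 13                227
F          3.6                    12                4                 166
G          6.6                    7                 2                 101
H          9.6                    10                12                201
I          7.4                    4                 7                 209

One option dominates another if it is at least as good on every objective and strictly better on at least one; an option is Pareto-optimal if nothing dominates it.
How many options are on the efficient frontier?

A: not dominated.
B: not dominated.
C: not dominated.
D: not dominated.
E: dominated by A (interview score 7.0≥4.5, experience 17≥3, start delay 10≤13, salary ask 212≤227).
F: not dominated.
G: not dominated (best start delay).
H: not dominated (best interview score).
I: dominated by D (interview score 7.9≥7.4, experience 9≥4, start delay 4≤7, salary ask 145≤209).
Pareto-optimal: A, B, C, D, F, G, H → 7.

7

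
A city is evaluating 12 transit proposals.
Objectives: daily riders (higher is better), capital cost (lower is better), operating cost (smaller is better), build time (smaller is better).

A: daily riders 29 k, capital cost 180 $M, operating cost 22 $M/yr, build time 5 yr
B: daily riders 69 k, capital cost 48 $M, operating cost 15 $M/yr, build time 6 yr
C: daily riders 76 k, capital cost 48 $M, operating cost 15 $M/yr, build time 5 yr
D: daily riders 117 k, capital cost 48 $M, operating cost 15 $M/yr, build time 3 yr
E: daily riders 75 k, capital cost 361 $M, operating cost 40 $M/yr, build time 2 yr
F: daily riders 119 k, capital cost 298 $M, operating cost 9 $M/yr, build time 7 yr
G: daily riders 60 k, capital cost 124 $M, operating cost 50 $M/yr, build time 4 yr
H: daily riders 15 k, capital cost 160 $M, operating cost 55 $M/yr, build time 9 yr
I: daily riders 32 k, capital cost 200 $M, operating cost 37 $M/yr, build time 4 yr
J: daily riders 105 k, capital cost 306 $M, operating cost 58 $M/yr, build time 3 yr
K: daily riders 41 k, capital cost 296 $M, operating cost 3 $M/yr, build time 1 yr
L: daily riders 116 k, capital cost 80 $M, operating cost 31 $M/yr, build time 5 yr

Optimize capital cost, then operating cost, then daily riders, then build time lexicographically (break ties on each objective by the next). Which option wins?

D

First minimize capital cost: best is 48, kept {B, C, D}.
Then minimize operating cost: best is 15, kept {B, C, D}.
Then maximize daily riders: best is 117, kept {D}.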